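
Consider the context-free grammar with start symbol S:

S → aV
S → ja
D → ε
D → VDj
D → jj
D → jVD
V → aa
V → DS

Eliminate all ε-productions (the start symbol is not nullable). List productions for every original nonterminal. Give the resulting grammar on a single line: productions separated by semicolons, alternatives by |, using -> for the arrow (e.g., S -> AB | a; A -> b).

S -> aV | ja; D -> Vj | jV | jj | VDj | jVD; V -> S | DS | aa

Nullable set: {D}.
Drop D -> ε.
D -> VDj: D nullable, giving VDj | Vj.
D -> jVD: D nullable, giving jV | jVD.
V -> DS: D nullable, giving DS | S.
Unchanged (no nullable symbols): S -> aV; S -> ja; D -> jj; V -> aa.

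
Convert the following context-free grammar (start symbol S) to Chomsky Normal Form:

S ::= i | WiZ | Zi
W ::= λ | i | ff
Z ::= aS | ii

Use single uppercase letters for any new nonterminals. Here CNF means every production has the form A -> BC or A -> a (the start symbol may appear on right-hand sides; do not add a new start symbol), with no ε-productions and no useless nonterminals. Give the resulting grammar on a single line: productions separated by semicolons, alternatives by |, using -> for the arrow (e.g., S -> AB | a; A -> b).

S -> i | AZ | WD | ZA; A -> i; B -> f; C -> a; D -> AZ; W -> i | BB; Z -> AA | CS

Nullable: {W}; after ε-elimination: S -> i | Zi | iZ | WiZ; W -> i | ff; Z -> aS | ii.
No unit productions to eliminate.
TERM: introduce C -> a, B -> f, A -> i and substitute in every rule of length ≥2.
BIN: S -> WAZ becomes S -> WD, D -> AZ.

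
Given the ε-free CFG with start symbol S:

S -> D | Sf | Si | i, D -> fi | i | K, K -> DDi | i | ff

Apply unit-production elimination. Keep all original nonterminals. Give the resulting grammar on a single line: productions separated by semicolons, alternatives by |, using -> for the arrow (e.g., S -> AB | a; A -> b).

Unit productions: D->K, S->D.
Unit pairs (A ⇒* B via units): (D,K), (S,D), (S,K).
S: inherits non-unit rules of {D, K, S} → DDi | Sf | Si | ff | fi | i.
D: inherits non-unit rules of {D, K} → DDi | ff | fi | i.
K: inherits non-unit rules of {K} → DDi | ff | i.

S -> i | Sf | Si | ff | fi | DDi; D -> i | ff | fi | DDi; K -> i | ff | DDi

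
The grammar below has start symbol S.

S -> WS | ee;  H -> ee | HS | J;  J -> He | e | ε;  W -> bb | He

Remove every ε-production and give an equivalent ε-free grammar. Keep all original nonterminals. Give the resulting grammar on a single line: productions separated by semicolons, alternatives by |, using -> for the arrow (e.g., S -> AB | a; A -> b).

Nullable set: {H, J}.
H -> HS: H nullable, giving HS | S.
H -> J: J nullable, giving J.
Drop J -> ε.
J -> He: H nullable, giving He | e.
W -> He: H nullable, giving He | e.
Unchanged (no nullable symbols): S -> WS; S -> ee; H -> ee; J -> e; W -> bb.

S -> WS | ee; H -> J | S | HS | ee; J -> e | He; W -> e | He | bb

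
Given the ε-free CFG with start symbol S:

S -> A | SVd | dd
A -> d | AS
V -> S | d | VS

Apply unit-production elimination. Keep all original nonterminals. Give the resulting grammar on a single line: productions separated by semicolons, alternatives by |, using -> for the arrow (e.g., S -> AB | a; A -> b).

S -> d | AS | dd | SVd; A -> d | AS; V -> d | AS | VS | dd | SVd

Unit productions: S->A, V->S.
Unit pairs (A ⇒* B via units): (S,A), (V,A), (V,S).
S: inherits non-unit rules of {A, S} → AS | SVd | d | dd.
A: inherits non-unit rules of {A} → AS | d.
V: inherits non-unit rules of {A, S, V} → AS | SVd | VS | d | dd.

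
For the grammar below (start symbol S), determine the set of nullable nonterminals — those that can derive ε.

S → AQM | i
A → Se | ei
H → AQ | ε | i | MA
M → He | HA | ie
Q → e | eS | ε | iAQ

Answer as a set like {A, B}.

Directly nullable (have an ε-rule): {H, Q}.
Not nullable: A, M, S — each has a terminal in every rule's right-hand side or depends on a non-nullable symbol.

{H, Q}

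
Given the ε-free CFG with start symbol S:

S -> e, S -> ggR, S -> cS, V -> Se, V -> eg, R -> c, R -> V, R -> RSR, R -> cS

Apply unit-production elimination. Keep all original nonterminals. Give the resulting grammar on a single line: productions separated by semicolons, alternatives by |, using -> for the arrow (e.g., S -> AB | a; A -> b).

S -> e | cS | ggR; R -> c | Se | cS | eg | RSR; V -> Se | eg

Unit productions: R->V.
Unit pairs (A ⇒* B via units): (R,V).
S: inherits non-unit rules of {S} → cS | e | ggR.
R: inherits non-unit rules of {R, V} → RSR | Se | c | cS | eg.
V: inherits non-unit rules of {V} → Se | eg.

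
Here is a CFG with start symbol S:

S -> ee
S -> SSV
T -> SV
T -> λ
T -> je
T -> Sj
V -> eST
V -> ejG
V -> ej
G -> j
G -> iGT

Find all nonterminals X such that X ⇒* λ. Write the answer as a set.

Directly nullable (have an ε-rule): {T}.
Not nullable: G, S, V — each has a terminal in every rule's right-hand side or depends on a non-nullable symbol.

{T}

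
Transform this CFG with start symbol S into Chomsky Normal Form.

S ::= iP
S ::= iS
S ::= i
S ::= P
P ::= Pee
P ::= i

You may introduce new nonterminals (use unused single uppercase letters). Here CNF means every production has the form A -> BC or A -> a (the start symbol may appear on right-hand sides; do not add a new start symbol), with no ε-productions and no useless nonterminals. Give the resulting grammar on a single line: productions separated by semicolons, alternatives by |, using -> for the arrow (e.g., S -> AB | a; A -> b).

S -> i | BP | BS | PD; A -> e; B -> i; C -> AA; D -> AA; P -> i | PC

No ε-productions.
After unit-elimination: S -> i | iP | iS | Pee; P -> i | Pee.
TERM: introduce A -> e, B -> i and substitute in every rule of length ≥2.
BIN: P -> PAA becomes P -> PC, C -> AA; S -> PAA becomes S -> PD, D -> AA.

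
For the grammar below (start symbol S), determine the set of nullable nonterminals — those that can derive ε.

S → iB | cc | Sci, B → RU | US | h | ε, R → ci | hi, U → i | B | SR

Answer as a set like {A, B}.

{B, U}

Directly nullable (have an ε-rule): {B}.
U is nullable via U -> B (every symbol on the right is already known nullable).
Not nullable: R, S — each has a terminal in every rule's right-hand side or depends on a non-nullable symbol.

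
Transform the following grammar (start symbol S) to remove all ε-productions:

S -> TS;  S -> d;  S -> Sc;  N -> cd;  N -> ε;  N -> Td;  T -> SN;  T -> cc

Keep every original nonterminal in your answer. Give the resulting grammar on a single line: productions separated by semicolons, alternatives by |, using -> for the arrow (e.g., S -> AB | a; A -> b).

Nullable set: {N}.
Drop N -> ε.
T -> SN: N nullable, giving S | SN.
Unchanged (no nullable symbols): S -> Sc; S -> TS; S -> d; N -> Td; N -> cd; T -> cc.

S -> d | Sc | TS; N -> Td | cd; T -> S | SN | cc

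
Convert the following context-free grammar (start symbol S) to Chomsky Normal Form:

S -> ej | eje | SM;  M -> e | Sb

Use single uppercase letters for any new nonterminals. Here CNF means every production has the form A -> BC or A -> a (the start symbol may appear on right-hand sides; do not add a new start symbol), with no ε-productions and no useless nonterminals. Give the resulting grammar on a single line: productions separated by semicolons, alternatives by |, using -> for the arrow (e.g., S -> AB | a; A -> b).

S -> BC | BD | SM; A -> b; B -> e; C -> j; D -> CB; M -> e | SA

No ε-productions.
No unit productions to eliminate.
TERM: introduce A -> b, B -> e, C -> j and substitute in every rule of length ≥2.
BIN: S -> BCB becomes S -> BD, D -> CB.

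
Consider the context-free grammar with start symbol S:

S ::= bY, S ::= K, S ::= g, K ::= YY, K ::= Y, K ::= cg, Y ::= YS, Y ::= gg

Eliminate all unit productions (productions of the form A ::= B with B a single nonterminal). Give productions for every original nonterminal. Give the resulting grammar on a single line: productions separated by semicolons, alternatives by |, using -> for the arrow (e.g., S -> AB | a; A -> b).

S -> g | YS | YY | bY | cg | gg; K -> YS | YY | cg | gg; Y -> YS | gg

Unit productions: K->Y, S->K.
Unit pairs (A ⇒* B via units): (K,Y), (S,K), (S,Y).
S: inherits non-unit rules of {K, S, Y} → YS | YY | bY | cg | g | gg.
K: inherits non-unit rules of {K, Y} → YS | YY | cg | gg.
Y: inherits non-unit rules of {Y} → YS | gg.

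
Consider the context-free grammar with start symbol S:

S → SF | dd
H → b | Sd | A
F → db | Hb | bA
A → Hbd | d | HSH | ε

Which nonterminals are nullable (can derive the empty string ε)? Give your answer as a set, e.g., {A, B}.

{A, H}

Directly nullable (have an ε-rule): {A}.
H is nullable via H -> A (every symbol on the right is already known nullable).
Not nullable: F, S — each has a terminal in every rule's right-hand side or depends on a non-nullable symbol.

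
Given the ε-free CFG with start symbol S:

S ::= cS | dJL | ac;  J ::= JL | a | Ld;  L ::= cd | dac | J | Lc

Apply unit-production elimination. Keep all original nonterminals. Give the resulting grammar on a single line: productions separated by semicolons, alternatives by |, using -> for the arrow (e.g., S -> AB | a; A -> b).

Unit productions: L->J.
Unit pairs (A ⇒* B via units): (L,J).
S: inherits non-unit rules of {S} → ac | cS | dJL.
J: inherits non-unit rules of {J} → JL | Ld | a.
L: inherits non-unit rules of {J, L} → JL | Lc | Ld | a | cd | dac.

S -> ac | cS | dJL; J -> a | JL | Ld; L -> a | JL | Lc | Ld | cd | dac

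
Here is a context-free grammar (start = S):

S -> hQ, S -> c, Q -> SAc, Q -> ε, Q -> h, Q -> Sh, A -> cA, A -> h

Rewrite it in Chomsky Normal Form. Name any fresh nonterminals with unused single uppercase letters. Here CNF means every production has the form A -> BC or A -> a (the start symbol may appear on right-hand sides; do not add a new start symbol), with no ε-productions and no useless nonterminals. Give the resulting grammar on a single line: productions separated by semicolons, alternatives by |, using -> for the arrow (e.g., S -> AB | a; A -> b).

S -> c | h | CQ; A -> h | BA; B -> c; C -> h; D -> AB; Q -> h | SC | SD

Nullable: {Q}; after ε-elimination: S -> c | h | hQ; A -> h | cA; Q -> h | Sh | SAc.
No unit productions to eliminate.
TERM: introduce B -> c, C -> h and substitute in every rule of length ≥2.
BIN: Q -> SAB becomes Q -> SD, D -> AB.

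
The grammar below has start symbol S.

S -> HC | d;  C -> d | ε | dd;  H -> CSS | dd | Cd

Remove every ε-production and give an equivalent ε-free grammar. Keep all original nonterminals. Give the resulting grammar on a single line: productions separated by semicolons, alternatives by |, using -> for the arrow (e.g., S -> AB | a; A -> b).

Nullable set: {C}.
S -> HC: C nullable, giving H | HC.
Drop C -> ε.
H -> CSS: C nullable, giving CSS | SS.
H -> Cd: C nullable, giving Cd | d.
Unchanged (no nullable symbols): S -> d; C -> d; C -> dd; H -> dd.

S -> H | d | HC; C -> d | dd; H -> d | Cd | SS | dd | CSS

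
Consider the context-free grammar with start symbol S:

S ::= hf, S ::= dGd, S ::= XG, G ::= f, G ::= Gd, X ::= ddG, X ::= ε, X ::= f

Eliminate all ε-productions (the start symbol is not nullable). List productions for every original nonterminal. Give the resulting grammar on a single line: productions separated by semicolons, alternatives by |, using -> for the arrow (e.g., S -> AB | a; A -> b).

S -> G | XG | hf | dGd; G -> f | Gd; X -> f | ddG

Nullable set: {X}.
S -> XG: X nullable, giving G | XG.
Drop X -> ε.
Unchanged (no nullable symbols): S -> dGd; S -> hf; G -> Gd; G -> f; X -> ddG; X -> f.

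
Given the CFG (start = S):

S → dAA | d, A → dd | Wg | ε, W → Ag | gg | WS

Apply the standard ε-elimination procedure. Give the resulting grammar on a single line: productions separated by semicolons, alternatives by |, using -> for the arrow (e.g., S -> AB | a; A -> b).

S -> d | dA | dAA; A -> Wg | dd; W -> g | Ag | WS | gg

Nullable set: {A}.
S -> dAA: A, A nullable, giving d | dA | dAA.
Drop A -> ε.
W -> Ag: A nullable, giving Ag | g.
Unchanged (no nullable symbols): S -> d; A -> Wg; A -> dd; W -> WS; W -> gg.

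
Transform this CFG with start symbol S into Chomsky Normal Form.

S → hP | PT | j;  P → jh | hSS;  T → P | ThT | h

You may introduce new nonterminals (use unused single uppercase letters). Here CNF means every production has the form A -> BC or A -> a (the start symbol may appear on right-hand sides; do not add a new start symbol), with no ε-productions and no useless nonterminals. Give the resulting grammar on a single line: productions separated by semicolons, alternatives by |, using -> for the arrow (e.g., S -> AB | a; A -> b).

No ε-productions.
After unit-elimination: S -> j | PT | hP; P -> jh | hSS; T -> h | jh | ThT | hSS.
TERM: introduce A -> h, B -> j and substitute in every rule of length ≥2.
BIN: P -> ASS becomes P -> AC, C -> SS; T -> ASS becomes T -> AD, D -> SS; T -> TAT becomes T -> TE, E -> AT.

S -> j | AP | PT; A -> h; B -> j; C -> SS; D -> SS; E -> AT; P -> AC | BA; T -> h | AD | BA | TE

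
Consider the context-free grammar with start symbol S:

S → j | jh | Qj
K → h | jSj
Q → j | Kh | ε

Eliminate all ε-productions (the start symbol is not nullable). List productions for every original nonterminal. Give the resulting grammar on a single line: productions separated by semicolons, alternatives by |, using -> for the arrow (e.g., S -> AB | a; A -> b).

S -> j | Qj | jh; K -> h | jSj; Q -> j | Kh

Nullable set: {Q}.
S -> Qj: Q nullable, giving Qj | j.
Drop Q -> ε.
Unchanged (no nullable symbols): S -> j; S -> jh; K -> h; K -> jSj; Q -> Kh; Q -> j.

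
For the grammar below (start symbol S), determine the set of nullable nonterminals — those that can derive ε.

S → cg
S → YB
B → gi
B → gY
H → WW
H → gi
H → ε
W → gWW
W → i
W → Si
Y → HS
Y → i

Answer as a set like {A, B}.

{H}

Directly nullable (have an ε-rule): {H}.
Not nullable: B, S, W, Y — each has a terminal in every rule's right-hand side or depends on a non-nullable symbol.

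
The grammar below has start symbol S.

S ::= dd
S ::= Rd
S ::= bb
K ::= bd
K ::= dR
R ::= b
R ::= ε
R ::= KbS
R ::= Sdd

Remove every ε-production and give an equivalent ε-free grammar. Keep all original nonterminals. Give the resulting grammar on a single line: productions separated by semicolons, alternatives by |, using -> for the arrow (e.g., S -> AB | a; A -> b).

S -> d | Rd | bb | dd; K -> d | bd | dR; R -> b | KbS | Sdd

Nullable set: {R}.
S -> Rd: R nullable, giving Rd | d.
K -> dR: R nullable, giving d | dR.
Drop R -> ε.
Unchanged (no nullable symbols): S -> bb; S -> dd; K -> bd; R -> KbS; R -> Sdd; R -> b.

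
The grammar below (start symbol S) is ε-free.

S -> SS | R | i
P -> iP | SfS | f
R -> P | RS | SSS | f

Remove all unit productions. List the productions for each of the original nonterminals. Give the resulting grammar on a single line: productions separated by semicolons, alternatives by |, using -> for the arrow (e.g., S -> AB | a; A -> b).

S -> f | i | RS | SS | iP | SSS | SfS; P -> f | iP | SfS; R -> f | RS | iP | SSS | SfS

Unit productions: R->P, S->R.
Unit pairs (A ⇒* B via units): (R,P), (S,P), (S,R).
S: inherits non-unit rules of {P, R, S} → RS | SS | SSS | SfS | f | i | iP.
P: inherits non-unit rules of {P} → SfS | f | iP.
R: inherits non-unit rules of {P, R} → RS | SSS | SfS | f | iP.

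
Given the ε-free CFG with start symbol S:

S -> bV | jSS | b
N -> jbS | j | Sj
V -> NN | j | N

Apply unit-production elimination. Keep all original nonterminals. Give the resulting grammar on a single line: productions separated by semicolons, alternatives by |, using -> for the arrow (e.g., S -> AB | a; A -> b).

S -> b | bV | jSS; N -> j | Sj | jbS; V -> j | NN | Sj | jbS

Unit productions: V->N.
Unit pairs (A ⇒* B via units): (V,N).
S: inherits non-unit rules of {S} → b | bV | jSS.
N: inherits non-unit rules of {N} → Sj | j | jbS.
V: inherits non-unit rules of {N, V} → NN | Sj | j | jbS.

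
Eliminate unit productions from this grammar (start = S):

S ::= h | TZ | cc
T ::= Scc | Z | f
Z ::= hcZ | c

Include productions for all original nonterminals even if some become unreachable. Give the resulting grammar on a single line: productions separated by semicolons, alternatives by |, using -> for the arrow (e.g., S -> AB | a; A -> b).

Unit productions: T->Z.
Unit pairs (A ⇒* B via units): (T,Z).
S: inherits non-unit rules of {S} → TZ | cc | h.
T: inherits non-unit rules of {T, Z} → Scc | c | f | hcZ.
Z: inherits non-unit rules of {Z} → c | hcZ.

S -> h | TZ | cc; T -> c | f | Scc | hcZ; Z -> c | hcZ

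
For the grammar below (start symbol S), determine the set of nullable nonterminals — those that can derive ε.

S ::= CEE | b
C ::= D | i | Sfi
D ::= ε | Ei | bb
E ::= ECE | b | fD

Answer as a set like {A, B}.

{C, D}

Directly nullable (have an ε-rule): {D}.
C is nullable via C -> D (every symbol on the right is already known nullable).
Not nullable: E, S — each has a terminal in every rule's right-hand side or depends on a non-nullable symbol.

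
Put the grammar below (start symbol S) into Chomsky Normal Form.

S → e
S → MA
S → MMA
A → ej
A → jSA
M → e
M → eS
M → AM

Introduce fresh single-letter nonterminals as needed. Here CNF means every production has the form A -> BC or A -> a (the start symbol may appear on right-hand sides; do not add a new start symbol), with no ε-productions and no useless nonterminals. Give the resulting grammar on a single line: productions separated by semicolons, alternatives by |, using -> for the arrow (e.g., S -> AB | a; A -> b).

S -> e | MA | ME; A -> BC | CD; B -> e; C -> j; D -> SA; E -> MA; M -> e | AM | BS

No ε-productions.
No unit productions to eliminate.
TERM: introduce B -> e, C -> j and substitute in every rule of length ≥2.
BIN: A -> CSA becomes A -> CD, D -> SA; S -> MMA becomes S -> ME, E -> MA.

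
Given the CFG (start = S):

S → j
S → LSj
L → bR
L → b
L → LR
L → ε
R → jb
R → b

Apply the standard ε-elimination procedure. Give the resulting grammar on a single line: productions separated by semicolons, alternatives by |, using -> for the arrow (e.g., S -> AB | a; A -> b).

Nullable set: {L}.
S -> LSj: L nullable, giving LSj | Sj.
Drop L -> ε.
L -> LR: L nullable, giving LR | R.
Unchanged (no nullable symbols): S -> j; L -> b; L -> bR; R -> b; R -> jb.

S -> j | Sj | LSj; L -> R | b | LR | bR; R -> b | jb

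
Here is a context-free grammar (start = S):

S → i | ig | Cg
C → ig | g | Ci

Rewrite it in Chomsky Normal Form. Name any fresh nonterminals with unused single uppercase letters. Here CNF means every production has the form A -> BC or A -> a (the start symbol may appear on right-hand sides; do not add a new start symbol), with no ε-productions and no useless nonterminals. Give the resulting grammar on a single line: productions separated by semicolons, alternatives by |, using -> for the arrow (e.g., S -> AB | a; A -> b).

S -> i | AB | CB; A -> i; B -> g; C -> g | AB | CA

No ε-productions.
No unit productions to eliminate.
TERM: introduce B -> g, A -> i and substitute in every rule of length ≥2.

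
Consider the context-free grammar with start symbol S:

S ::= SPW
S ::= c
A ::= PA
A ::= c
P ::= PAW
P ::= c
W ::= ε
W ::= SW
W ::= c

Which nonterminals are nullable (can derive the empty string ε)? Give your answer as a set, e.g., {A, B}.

{W}

Directly nullable (have an ε-rule): {W}.
Not nullable: A, P, S — each has a terminal in every rule's right-hand side or depends on a non-nullable symbol.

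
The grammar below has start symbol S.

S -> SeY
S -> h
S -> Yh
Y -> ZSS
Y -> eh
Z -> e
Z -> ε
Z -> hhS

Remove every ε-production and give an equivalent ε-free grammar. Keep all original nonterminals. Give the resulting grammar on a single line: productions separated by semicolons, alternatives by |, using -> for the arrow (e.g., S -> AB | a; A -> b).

S -> h | Yh | SeY; Y -> SS | eh | ZSS; Z -> e | hhS

Nullable set: {Z}.
Y -> ZSS: Z nullable, giving SS | ZSS.
Drop Z -> ε.
Unchanged (no nullable symbols): S -> SeY; S -> Yh; S -> h; Y -> eh; Z -> e; Z -> hhS.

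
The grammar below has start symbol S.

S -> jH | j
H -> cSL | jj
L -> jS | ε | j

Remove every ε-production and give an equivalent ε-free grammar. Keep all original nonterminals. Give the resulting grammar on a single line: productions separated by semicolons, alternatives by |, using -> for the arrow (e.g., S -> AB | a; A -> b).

S -> j | jH; H -> cS | jj | cSL; L -> j | jS

Nullable set: {L}.
H -> cSL: L nullable, giving cS | cSL.
Drop L -> ε.
Unchanged (no nullable symbols): S -> j; S -> jH; H -> jj; L -> j; L -> jS.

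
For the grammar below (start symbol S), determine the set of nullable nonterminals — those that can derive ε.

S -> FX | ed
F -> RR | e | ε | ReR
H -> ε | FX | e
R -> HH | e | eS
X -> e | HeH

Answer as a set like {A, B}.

Directly nullable (have an ε-rule): {F, H}.
R is nullable via R -> HH (every symbol on the right is already known nullable).
Not nullable: S, X — each has a terminal in every rule's right-hand side or depends on a non-nullable symbol.

{F, H, R}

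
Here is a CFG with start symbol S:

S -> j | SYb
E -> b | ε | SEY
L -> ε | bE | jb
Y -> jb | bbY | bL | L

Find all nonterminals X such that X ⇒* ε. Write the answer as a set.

Directly nullable (have an ε-rule): {E, L}.
Y is nullable via Y -> L (every symbol on the right is already known nullable).
Not nullable: S — each has a terminal in every rule's right-hand side or depends on a non-nullable symbol.

{E, L, Y}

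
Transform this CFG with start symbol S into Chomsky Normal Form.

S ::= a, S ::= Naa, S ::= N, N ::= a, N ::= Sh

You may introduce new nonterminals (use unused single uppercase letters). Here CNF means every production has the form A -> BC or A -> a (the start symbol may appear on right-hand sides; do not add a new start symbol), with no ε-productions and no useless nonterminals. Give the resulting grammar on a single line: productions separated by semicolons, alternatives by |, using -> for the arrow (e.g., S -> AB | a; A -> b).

No ε-productions.
After unit-elimination: S -> a | Sh | Naa; N -> a | Sh.
TERM: introduce B -> a, A -> h and substitute in every rule of length ≥2.
BIN: S -> NBB becomes S -> NC, C -> BB.

S -> a | NC | SA; A -> h; B -> a; C -> BB; N -> a | SA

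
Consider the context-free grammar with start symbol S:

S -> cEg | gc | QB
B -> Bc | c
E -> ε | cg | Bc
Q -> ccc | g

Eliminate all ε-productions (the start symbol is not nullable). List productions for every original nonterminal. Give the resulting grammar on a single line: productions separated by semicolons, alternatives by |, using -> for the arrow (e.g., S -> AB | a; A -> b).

S -> QB | cg | gc | cEg; B -> c | Bc; E -> Bc | cg; Q -> g | ccc

Nullable set: {E}.
S -> cEg: E nullable, giving cEg | cg.
Drop E -> ε.
Unchanged (no nullable symbols): S -> QB; S -> gc; B -> Bc; B -> c; E -> Bc; E -> cg; Q -> ccc; Q -> g.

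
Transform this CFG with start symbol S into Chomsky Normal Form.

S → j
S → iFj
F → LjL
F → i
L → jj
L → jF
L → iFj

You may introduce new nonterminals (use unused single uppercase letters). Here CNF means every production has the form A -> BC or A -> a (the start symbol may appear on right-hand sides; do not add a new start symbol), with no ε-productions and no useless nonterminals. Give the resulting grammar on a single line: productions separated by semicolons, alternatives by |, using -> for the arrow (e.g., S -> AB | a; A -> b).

No ε-productions.
No unit productions to eliminate.
TERM: introduce B -> i, A -> j and substitute in every rule of length ≥2.
BIN: F -> LAL becomes F -> LC, C -> AL; L -> BFA becomes L -> BD, D -> FA; S -> BFA becomes S -> BE, E -> FA.

S -> j | BE; A -> j; B -> i; C -> AL; D -> FA; E -> FA; F -> i | LC; L -> AA | AF | BD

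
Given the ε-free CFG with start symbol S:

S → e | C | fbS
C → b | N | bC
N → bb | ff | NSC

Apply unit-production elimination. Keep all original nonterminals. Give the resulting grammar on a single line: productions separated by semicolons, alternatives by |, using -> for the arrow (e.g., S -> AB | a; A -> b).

Unit productions: C->N, S->C.
Unit pairs (A ⇒* B via units): (C,N), (S,C), (S,N).
S: inherits non-unit rules of {C, N, S} → NSC | b | bC | bb | e | fbS | ff.
C: inherits non-unit rules of {C, N} → NSC | b | bC | bb | ff.
N: inherits non-unit rules of {N} → NSC | bb | ff.

S -> b | e | bC | bb | ff | NSC | fbS; C -> b | bC | bb | ff | NSC; N -> bb | ff | NSC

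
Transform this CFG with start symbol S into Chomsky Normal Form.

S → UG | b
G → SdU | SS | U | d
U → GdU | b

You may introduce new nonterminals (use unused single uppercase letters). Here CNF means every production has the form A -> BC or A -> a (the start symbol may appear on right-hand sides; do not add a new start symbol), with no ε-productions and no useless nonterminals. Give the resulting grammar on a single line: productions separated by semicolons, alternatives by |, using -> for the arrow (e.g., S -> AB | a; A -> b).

S -> b | UG; A -> d; B -> AU; C -> AU; D -> AU; G -> b | d | GB | SC | SS; U -> b | GD

No ε-productions.
After unit-elimination: S -> b | UG; G -> b | d | SS | GdU | SdU; U -> b | GdU.
TERM: introduce A -> d and substitute in every rule of length ≥2.
BIN: G -> GAU becomes G -> GB, B -> AU; G -> SAU becomes G -> SC, C -> AU; U -> GAU becomes U -> GD, D -> AU.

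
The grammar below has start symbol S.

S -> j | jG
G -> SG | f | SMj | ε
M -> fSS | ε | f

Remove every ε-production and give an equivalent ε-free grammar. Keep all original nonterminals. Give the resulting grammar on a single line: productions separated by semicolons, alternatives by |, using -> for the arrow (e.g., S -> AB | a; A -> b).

Nullable set: {G, M}.
S -> jG: G nullable, giving j | jG.
Drop G -> ε.
G -> SG: G nullable, giving S | SG.
G -> SMj: M nullable, giving SMj | Sj.
Drop M -> ε.
Unchanged (no nullable symbols): S -> j; G -> f; M -> f; M -> fSS.

S -> j | jG; G -> S | f | SG | Sj | SMj; M -> f | fSS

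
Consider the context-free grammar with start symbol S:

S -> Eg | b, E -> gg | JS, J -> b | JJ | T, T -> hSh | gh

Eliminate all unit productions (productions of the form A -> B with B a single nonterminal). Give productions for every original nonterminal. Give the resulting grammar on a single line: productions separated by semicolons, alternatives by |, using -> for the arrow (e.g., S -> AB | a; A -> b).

S -> b | Eg; E -> JS | gg; J -> b | JJ | gh | hSh; T -> gh | hSh

Unit productions: J->T.
Unit pairs (A ⇒* B via units): (J,T).
S: inherits non-unit rules of {S} → Eg | b.
E: inherits non-unit rules of {E} → JS | gg.
J: inherits non-unit rules of {J, T} → JJ | b | gh | hSh.
T: inherits non-unit rules of {T} → gh | hSh.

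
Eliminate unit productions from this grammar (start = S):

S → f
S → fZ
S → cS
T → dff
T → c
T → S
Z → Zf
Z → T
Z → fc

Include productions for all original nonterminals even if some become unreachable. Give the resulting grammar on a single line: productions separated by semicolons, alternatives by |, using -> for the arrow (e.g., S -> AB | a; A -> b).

Unit productions: T->S, Z->T.
Unit pairs (A ⇒* B via units): (T,S), (Z,S), (Z,T).
S: inherits non-unit rules of {S} → cS | f | fZ.
T: inherits non-unit rules of {S, T} → c | cS | dff | f | fZ.
Z: inherits non-unit rules of {S, T, Z} → Zf | c | cS | dff | f | fZ | fc.

S -> f | cS | fZ; T -> c | f | cS | fZ | dff; Z -> c | f | Zf | cS | fZ | fc | dff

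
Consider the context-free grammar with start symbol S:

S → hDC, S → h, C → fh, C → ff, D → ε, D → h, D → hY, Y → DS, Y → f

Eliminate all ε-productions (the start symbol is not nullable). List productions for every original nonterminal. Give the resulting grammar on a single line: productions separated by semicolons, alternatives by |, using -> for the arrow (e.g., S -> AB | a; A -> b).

S -> h | hC | hDC; C -> ff | fh; D -> h | hY; Y -> S | f | DS

Nullable set: {D}.
S -> hDC: D nullable, giving hC | hDC.
Drop D -> ε.
Y -> DS: D nullable, giving DS | S.
Unchanged (no nullable symbols): S -> h; C -> ff; C -> fh; D -> h; D -> hY; Y -> f.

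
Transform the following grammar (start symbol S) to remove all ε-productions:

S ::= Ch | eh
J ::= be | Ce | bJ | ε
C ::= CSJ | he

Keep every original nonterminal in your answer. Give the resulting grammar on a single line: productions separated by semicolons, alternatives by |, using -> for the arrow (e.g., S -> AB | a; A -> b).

Nullable set: {J}.
C -> CSJ: J nullable, giving CS | CSJ.
Drop J -> ε.
J -> bJ: J nullable, giving b | bJ.
Unchanged (no nullable symbols): S -> Ch; S -> eh; C -> he; J -> Ce; J -> be.

S -> Ch | eh; C -> CS | he | CSJ; J -> b | Ce | bJ | be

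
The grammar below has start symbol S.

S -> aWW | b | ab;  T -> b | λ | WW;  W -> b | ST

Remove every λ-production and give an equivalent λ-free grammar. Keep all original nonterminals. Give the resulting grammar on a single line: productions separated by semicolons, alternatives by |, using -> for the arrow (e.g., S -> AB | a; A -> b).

Nullable set: {T}.
Drop T -> λ.
W -> ST: T nullable, giving S | ST.
Unchanged (no nullable symbols): S -> aWW; S -> ab; S -> b; T -> WW; T -> b; W -> b.

S -> b | ab | aWW; T -> b | WW; W -> S | b | ST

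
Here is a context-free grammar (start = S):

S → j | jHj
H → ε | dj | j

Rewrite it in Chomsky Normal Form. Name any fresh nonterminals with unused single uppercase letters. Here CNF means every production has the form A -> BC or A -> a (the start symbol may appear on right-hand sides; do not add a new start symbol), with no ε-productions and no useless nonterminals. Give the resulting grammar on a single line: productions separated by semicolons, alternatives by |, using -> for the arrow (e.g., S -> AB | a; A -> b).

Nullable: {H}; after ε-elimination: S -> j | jj | jHj; H -> j | dj.
No unit productions to eliminate.
TERM: introduce A -> d, B -> j and substitute in every rule of length ≥2.
BIN: S -> BHB becomes S -> BC, C -> HB.

S -> j | BB | BC; A -> d; B -> j; C -> HB; H -> j | AB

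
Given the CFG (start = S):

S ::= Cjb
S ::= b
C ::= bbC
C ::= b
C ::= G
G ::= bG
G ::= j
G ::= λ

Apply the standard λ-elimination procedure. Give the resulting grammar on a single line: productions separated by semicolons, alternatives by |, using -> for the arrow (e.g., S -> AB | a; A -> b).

Nullable set: {C, G}.
S -> Cjb: C nullable, giving Cjb | jb.
C -> G: G nullable, giving G.
C -> bbC: C nullable, giving bb | bbC.
Drop G -> λ.
G -> bG: G nullable, giving b | bG.
Unchanged (no nullable symbols): S -> b; C -> b; G -> j.

S -> b | jb | Cjb; C -> G | b | bb | bbC; G -> b | j | bG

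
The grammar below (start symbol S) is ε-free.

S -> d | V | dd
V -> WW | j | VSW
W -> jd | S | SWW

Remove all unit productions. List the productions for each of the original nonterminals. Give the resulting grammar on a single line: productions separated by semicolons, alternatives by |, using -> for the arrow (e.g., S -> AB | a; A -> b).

Unit productions: S->V, W->S.
Unit pairs (A ⇒* B via units): (S,V), (W,S), (W,V).
S: inherits non-unit rules of {S, V} → VSW | WW | d | dd | j.
V: inherits non-unit rules of {V} → VSW | WW | j.
W: inherits non-unit rules of {S, V, W} → SWW | VSW | WW | d | dd | j | jd.

S -> d | j | WW | dd | VSW; V -> j | WW | VSW; W -> d | j | WW | dd | jd | SWW | VSW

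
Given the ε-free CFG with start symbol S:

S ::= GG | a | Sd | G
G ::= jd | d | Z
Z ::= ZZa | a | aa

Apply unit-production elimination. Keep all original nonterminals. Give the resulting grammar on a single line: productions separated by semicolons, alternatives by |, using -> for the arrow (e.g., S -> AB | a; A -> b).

S -> a | d | GG | Sd | aa | jd | ZZa; G -> a | d | aa | jd | ZZa; Z -> a | aa | ZZa

Unit productions: G->Z, S->G.
Unit pairs (A ⇒* B via units): (G,Z), (S,G), (S,Z).
S: inherits non-unit rules of {G, S, Z} → GG | Sd | ZZa | a | aa | d | jd.
G: inherits non-unit rules of {G, Z} → ZZa | a | aa | d | jd.
Z: inherits non-unit rules of {Z} → ZZa | a | aa.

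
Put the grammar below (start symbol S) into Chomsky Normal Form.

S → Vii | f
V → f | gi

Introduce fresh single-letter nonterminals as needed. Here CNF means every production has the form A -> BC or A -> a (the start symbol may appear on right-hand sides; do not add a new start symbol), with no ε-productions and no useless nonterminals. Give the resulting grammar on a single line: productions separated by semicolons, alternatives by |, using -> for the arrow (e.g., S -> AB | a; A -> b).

No ε-productions.
No unit productions to eliminate.
TERM: introduce B -> g, A -> i and substitute in every rule of length ≥2.
BIN: S -> VAA becomes S -> VC, C -> AA.

S -> f | VC; A -> i; B -> g; C -> AA; V -> f | BA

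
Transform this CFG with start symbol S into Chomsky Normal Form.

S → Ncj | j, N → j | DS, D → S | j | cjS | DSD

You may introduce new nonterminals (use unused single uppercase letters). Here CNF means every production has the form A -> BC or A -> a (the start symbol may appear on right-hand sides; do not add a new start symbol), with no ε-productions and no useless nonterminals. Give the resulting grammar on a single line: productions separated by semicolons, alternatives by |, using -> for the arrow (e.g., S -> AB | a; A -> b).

No ε-productions.
After unit-elimination: S -> j | Ncj; D -> j | DSD | Ncj | cjS; N -> j | DS.
TERM: introduce A -> c, B -> j and substitute in every rule of length ≥2.
BIN: D -> ABS becomes D -> AC, C -> BS; D -> DSD becomes D -> DE, E -> SD; D -> NAB becomes D -> NF, F -> AB; S -> NAB becomes S -> NG, G -> AB.

S -> j | NG; A -> c; B -> j; C -> BS; D -> j | AC | DE | NF; E -> SD; F -> AB; G -> AB; N -> j | DS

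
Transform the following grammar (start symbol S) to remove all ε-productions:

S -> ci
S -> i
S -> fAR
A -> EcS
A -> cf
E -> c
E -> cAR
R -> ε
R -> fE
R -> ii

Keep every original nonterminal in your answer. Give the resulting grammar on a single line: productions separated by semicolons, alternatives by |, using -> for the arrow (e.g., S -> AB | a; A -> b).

S -> i | ci | fA | fAR; A -> cf | EcS; E -> c | cA | cAR; R -> fE | ii

Nullable set: {R}.
S -> fAR: R nullable, giving fA | fAR.
E -> cAR: R nullable, giving cA | cAR.
Drop R -> ε.
Unchanged (no nullable symbols): S -> ci; S -> i; A -> EcS; A -> cf; E -> c; R -> fE; R -> ii.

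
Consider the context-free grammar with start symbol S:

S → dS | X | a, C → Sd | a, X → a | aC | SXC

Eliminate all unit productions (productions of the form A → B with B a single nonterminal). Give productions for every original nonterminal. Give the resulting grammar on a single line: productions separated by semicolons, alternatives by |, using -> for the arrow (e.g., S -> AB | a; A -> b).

S -> a | aC | dS | SXC; C -> a | Sd; X -> a | aC | SXC

Unit productions: S->X.
Unit pairs (A ⇒* B via units): (S,X).
S: inherits non-unit rules of {S, X} → SXC | a | aC | dS.
C: inherits non-unit rules of {C} → Sd | a.
X: inherits non-unit rules of {X} → SXC | a | aC.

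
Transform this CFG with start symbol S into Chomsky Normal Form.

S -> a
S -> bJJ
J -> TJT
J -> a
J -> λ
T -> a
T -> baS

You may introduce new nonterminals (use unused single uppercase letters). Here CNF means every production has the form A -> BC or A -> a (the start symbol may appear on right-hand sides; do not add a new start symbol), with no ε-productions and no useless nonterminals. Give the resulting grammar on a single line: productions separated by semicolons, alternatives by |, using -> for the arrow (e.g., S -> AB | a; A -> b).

S -> a | b | AD | AJ; A -> b; B -> a; C -> JT; D -> JJ; E -> BS; J -> a | TC | TT; T -> a | AE

Nullable: {J}; after ε-elimination: S -> a | b | bJ | bJJ; J -> a | TT | TJT; T -> a | baS.
No unit productions to eliminate.
TERM: introduce B -> a, A -> b and substitute in every rule of length ≥2.
BIN: J -> TJT becomes J -> TC, C -> JT; S -> AJJ becomes S -> AD, D -> JJ; T -> ABS becomes T -> AE, E -> BS.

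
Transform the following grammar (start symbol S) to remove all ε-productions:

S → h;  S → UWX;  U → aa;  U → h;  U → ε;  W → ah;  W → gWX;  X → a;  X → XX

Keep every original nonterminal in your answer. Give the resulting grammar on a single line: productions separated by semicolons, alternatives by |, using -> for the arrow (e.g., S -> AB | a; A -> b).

S -> h | WX | UWX; U -> h | aa; W -> ah | gWX; X -> a | XX

Nullable set: {U}.
S -> UWX: U nullable, giving UWX | WX.
Drop U -> ε.
Unchanged (no nullable symbols): S -> h; U -> aa; U -> h; W -> ah; W -> gWX; X -> XX; X -> a.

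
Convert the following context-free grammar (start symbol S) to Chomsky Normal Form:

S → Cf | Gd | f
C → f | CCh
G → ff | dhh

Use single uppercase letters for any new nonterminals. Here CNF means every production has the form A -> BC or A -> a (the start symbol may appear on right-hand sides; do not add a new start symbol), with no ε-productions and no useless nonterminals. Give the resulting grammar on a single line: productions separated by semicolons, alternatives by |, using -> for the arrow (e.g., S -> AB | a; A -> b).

S -> f | CD | GB; A -> h; B -> d; C -> f | CE; D -> f; E -> CA; F -> AA; G -> BF | DD

No ε-productions.
No unit productions to eliminate.
TERM: introduce B -> d, D -> f, A -> h and substitute in every rule of length ≥2.
BIN: C -> CCA becomes C -> CE, E -> CA; G -> BAA becomes G -> BF, F -> AA.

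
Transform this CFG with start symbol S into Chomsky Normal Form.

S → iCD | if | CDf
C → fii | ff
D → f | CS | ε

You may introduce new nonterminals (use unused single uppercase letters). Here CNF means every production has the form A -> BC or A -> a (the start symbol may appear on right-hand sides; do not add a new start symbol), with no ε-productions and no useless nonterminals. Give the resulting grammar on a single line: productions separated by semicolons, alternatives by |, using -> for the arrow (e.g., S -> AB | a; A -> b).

Nullable: {D}; after ε-elimination: S -> Cf | iC | if | CDf | iCD; C -> ff | fii; D -> f | CS.
No unit productions to eliminate.
TERM: introduce A -> f, B -> i and substitute in every rule of length ≥2.
BIN: C -> ABB becomes C -> AE, E -> BB; S -> BCD becomes S -> BF, F -> CD; S -> CDA becomes S -> CG, G -> DA.

S -> BA | BC | BF | CA | CG; A -> f; B -> i; C -> AA | AE; D -> f | CS; E -> BB; F -> CD; G -> DA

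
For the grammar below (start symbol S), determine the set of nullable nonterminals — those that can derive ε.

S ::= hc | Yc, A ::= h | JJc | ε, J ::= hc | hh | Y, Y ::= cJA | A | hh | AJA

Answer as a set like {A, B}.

Directly nullable (have an ε-rule): {A}.
Y is nullable via Y -> A (every symbol on the right is already known nullable).
J is nullable via J -> Y (every symbol on the right is already known nullable).
Not nullable: S — each has a terminal in every rule's right-hand side or depends on a non-nullable symbol.

{A, J, Y}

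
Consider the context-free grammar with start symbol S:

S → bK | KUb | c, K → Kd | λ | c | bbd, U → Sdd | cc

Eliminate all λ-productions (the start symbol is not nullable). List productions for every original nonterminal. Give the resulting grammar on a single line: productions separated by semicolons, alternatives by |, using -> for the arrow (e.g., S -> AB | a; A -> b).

S -> b | c | Ub | bK | KUb; K -> c | d | Kd | bbd; U -> cc | Sdd

Nullable set: {K}.
S -> KUb: K nullable, giving KUb | Ub.
S -> bK: K nullable, giving b | bK.
Drop K -> λ.
K -> Kd: K nullable, giving Kd | d.
Unchanged (no nullable symbols): S -> c; K -> bbd; K -> c; U -> Sdd; U -> cc.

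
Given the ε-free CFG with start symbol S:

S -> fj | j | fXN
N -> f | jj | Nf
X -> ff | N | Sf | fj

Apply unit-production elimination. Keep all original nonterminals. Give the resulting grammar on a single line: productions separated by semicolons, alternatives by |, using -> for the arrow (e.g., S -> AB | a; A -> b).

Unit productions: X->N.
Unit pairs (A ⇒* B via units): (X,N).
S: inherits non-unit rules of {S} → fXN | fj | j.
N: inherits non-unit rules of {N} → Nf | f | jj.
X: inherits non-unit rules of {N, X} → Nf | Sf | f | ff | fj | jj.

S -> j | fj | fXN; N -> f | Nf | jj; X -> f | Nf | Sf | ff | fj | jj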